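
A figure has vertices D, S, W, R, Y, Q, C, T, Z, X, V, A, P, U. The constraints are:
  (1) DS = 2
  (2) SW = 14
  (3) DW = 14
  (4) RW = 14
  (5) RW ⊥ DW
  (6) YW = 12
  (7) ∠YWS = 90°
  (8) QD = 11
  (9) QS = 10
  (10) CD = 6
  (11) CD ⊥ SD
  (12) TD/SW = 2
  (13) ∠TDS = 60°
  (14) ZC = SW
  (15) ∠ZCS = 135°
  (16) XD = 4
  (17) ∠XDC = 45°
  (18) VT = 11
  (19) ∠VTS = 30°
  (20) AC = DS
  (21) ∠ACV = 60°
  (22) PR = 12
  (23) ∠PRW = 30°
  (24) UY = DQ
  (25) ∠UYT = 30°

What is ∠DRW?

Step 1: By the law of cosines on triangle RWD: RD² = 14² + 14² − 2·14·14·cos(90°) = 392, so RD = 14·√2.
Step 2: By the inverse law of cosines on triangle DRW: cos(∠DRW) = ((14·√2)² + 14² − 14²) / (2·14·√2·14) = 392/554.37 = 0.7071, so ∠DRW = 45°.

Therefore, the measure of angle ∠DRW = 45°.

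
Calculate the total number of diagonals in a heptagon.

Each of the 7 vertices connects to 4 non-adjacent vertices via diagonals.
Total connections = 7 × 4 = 28, but each diagonal is counted twice.
Number of diagonals = 28 / 2 = 14.

14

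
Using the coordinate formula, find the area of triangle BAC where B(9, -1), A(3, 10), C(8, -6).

The Shoelace formula computes the area from vertex coordinates by summing cross products.
For vertices (9,-1), (3,10), (8,-6):
Signed sum = 9*10 - 3*-1 + 3*-6 - 8*10 + 8*-1 - 9*-6
= 93 + -98 + 46 = 41
Area = (1/2)|41| = 41/2.

41/2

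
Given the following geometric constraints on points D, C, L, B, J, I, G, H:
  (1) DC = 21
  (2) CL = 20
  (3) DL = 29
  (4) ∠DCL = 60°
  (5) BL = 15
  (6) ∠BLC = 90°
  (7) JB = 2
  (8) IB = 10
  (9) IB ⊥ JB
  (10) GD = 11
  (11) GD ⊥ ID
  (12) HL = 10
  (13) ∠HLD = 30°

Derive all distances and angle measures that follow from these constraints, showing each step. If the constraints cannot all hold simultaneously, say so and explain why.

These constraints are not satisfiable: (1), (2) and (3) fix all three sides of triangle DCL, so by the law of cosines cos(∠DCL) = (21² + 20² − 29²) / (2·21·20) = 0.0000, i.e. ∠DCL ≈ 90°, which contradicts (4) ∠DCL = 60°. No planar figure meets all of them, so nothing further can be derived.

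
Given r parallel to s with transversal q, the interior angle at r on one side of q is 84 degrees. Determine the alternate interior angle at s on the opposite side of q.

Alternate interior angles formed by parallel lines and a transversal are equal.
The given angle is 84 degrees.
The alternate interior angle = 84 degrees.

84 degrees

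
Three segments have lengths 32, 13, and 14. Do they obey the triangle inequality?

Check the triangle inequality: 13 + 14 = 27 ≤ 32.
Since the sum of two sides does not exceed the third, no triangle can be formed.

No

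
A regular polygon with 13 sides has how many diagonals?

Each of the 13 vertices connects to 10 non-adjacent vertices via diagonals.
Total connections = 13 × 10 = 130, but each diagonal is counted twice.
Number of diagonals = 130 / 2 = 65.

65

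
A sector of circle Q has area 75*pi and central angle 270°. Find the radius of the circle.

Sector area A = πr² × θ/360, so r² = 360A / (πθ).
r² = 360 × 75*pi / (π × 270)
r² = 100
r = 10

10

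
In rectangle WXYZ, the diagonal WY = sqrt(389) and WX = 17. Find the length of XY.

Using the Pythagorean theorem: d^2 = a^2 + b^2
b^2 = d^2 - a^2
b^2 = 389 - 289
b^2 = 100
b = sqrt(100) = 10

10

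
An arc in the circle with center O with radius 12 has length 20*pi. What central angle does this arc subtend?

Arc length L = 2πr × θ/360, so θ = 360L / (2πr).
θ = 360 × 20*pi / (2π × 12)
θ = 300°
θ = 300°

300°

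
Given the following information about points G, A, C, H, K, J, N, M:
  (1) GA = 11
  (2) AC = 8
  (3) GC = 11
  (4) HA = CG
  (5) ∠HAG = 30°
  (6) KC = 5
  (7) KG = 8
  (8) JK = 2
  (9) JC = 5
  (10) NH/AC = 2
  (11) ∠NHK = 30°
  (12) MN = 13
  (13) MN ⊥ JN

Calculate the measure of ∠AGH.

From the given relations: HA = CG = 11.
Step 1: By the law of cosines on triangle GAH: GH² = 11² + 11² − 2·11·11·cos(30°) = 32.42, so GH ≈ 5.69.
Step 2: By the inverse law of cosines on triangle AGH: cos(∠AGH) = (11² + 5.69² − 11²) / (2·11·5.69) = 32.42/125.27 = 0.2588, so ∠AGH = 75°.

Therefore, the measure of angle ∠AGH = 75°.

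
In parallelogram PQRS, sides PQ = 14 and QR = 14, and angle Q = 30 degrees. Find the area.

Area = a * b * sin(theta)
Area = 14 * 14 * sin(30 degrees)
Area = 196 * 1/2
Area = 98

98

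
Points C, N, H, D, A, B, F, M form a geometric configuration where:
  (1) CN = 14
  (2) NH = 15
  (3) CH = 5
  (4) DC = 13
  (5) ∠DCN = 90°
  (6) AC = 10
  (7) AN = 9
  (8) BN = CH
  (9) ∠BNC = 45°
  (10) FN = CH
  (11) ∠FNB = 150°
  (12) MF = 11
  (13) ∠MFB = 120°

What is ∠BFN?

From the given relations: FN = CH = 5; BN = CH = 5.
Step 1: By the law of cosines on triangle FNB: FB² = 5² + 5² − 2·5·5·cos(150°) = 93.3, so FB ≈ 9.66.
Step 2: By the inverse law of cosines on triangle BFN: cos(∠BFN) = (9.66² + 5² − 5²) / (2·9.66·5) = 93.3/96.59 = 0.9659, so ∠BFN = 15°.

Therefore, the measure of angle ∠BFN = 15°.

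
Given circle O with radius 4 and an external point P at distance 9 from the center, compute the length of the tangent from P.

tangent = √(d² - r²) = √(9² - 4²) = √(81 - 16) = √65 = sqrt(65)

sqrt(65)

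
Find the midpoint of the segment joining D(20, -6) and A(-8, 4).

The midpoint is the point halfway along the segment.
Move half the horizontal distance: 20 + (-8 - 20)/2 = 20 + -28/2 = 6
Move half the vertical distance: -6 + (4 - -6)/2 = -6 + 10/2 = -1
Midpoint = (6, -1)

(6, -1)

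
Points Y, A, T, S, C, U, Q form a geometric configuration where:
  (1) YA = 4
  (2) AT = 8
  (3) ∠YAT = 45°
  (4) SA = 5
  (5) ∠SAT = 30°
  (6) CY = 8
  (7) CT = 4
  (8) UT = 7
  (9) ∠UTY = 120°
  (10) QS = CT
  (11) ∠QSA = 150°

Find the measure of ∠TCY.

Step 1: By the law of cosines on triangle TAY: TY² = 8² + 4² − 2·8·4·cos(45°) = 34.75, so TY ≈ 5.89.
Step 2: By the inverse law of cosines on triangle TCY: cos(∠TCY) = (4² + 8² − 5.89²) / (2·4·8) = 45.25/64 = 0.7071, so ∠TCY = 45°.

Therefore, the measure of angle ∠TCY = 45°.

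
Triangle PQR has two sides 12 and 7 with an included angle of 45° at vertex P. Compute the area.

Area = (1/2)(12)(7) sin(45°) = (1/2)(12)(7)(sqrt(2)/2) = 21*sqrt(2)

21*sqrt(2)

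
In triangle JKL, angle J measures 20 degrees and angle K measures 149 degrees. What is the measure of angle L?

By the triangle angle sum property, the three interior angles of any triangle add up to 180°.
We know angle J = 20° and angle K = 149°, so their sum is 169°.
Therefore angle L = 180° - 169° = 11°.

11 degrees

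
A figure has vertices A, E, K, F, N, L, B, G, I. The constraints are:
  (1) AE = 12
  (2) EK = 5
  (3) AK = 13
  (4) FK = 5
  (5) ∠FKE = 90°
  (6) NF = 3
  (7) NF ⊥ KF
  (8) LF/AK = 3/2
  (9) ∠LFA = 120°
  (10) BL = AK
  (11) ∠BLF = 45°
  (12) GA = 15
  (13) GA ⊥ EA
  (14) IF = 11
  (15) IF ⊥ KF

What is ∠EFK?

Step 1: By the law of cosines on triangle FKE: FE² = 5² + 5² − 2·5·5·cos(90°) = 50, so FE = 5·√2.
Step 2: By the inverse law of cosines on triangle EFK: cos(∠EFK) = ((5·√2)² + 5² − 5²) / (2·5·√2·5) = 50/70.71 = 0.7071, so ∠EFK = 45°.

Therefore, the measure of angle ∠EFK = 45°.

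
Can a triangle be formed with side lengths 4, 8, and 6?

For three segments to close into a triangle, no single side can be as long as the other two combined.
The longest side is 8, and 4 + 6 = 10 > 8.
A triangle can be formed.

Yes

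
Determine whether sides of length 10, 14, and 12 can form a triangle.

Sort the sides: 10, 12, 14.
It suffices to check that the sum of the two smallest exceeds the largest:
10 + 12 = 22 > 14. ✓
Yes, a valid triangle can be formed.

Yes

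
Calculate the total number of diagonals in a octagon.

Total line segments between 8 vertices = C(8,2) = 28.
Subtract the 8 sides: 28 - 8 = 20 diagonals.

20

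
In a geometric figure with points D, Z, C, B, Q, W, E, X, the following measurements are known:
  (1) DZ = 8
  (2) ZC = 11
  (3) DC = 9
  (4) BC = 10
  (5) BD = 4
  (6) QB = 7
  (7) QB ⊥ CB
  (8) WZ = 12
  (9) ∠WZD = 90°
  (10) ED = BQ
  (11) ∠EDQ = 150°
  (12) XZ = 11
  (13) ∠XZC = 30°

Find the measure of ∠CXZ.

Step 1: By the law of cosines on triangle XZC: XC² = 11² + 11² − 2·11·11·cos(30°) = 32.42, so XC ≈ 5.69.
Step 2: By the inverse law of cosines on triangle CXZ: cos(∠CXZ) = (5.69² + 11² − 11²) / (2·5.69·11) = 32.42/125.27 = 0.2588, so ∠CXZ = 75°.

Therefore, the measure of angle ∠CXZ = 75°.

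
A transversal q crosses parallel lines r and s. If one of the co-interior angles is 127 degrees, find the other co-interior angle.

Co-interior (same-side interior) angles are between the parallel lines on the same side of the transversal.
Unlike corresponding or alternate interior angles, they are supplementary rather than equal.
So the angle = 180 - 127 = 53 degrees.

53 degrees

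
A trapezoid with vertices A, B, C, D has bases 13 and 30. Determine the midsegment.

midsegment = (13 + 30) / 2 = 43 / 2 = 43/2

43/2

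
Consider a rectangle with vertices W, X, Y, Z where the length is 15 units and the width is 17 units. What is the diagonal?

A rectangle's diagonal splits it into two right triangles, with the diagonal as the hypotenuse.
By the Pythagorean theorem, d^2 = 15^2 + 17^2 = 514.
Therefore d = sqrt(514).

sqrt(514)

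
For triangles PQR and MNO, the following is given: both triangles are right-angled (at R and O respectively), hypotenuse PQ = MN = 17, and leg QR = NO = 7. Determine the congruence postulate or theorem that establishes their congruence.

The given information provides:
both triangles are right-angled (at R and O respectively), hypotenuse PQ = MN = 17, and leg QR = NO = 7
This matches the HL congruence theorem.
The hypotenuse and one leg of two right triangles are equal (Hypotenuse-Leg).

HL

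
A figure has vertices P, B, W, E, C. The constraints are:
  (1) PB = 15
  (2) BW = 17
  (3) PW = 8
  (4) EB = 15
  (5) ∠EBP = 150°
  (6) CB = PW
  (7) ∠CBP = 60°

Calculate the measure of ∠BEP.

Step 1: By the law of cosines on triangle EBP: EP² = 15² + 15² − 2·15·15·cos(150°) = 839.71, so EP ≈ 28.98.
Step 2: By the inverse law of cosines on triangle BEP: cos(∠BEP) = (15² + 28.98² − 15²) / (2·15·28.98) = 839.71/869.33 = 0.9659, so ∠BEP = 15°.

Therefore, the measure of angle ∠BEP = 15°.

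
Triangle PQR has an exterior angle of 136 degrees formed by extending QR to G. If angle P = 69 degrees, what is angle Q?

The exterior angle theorem states that an exterior angle equals the sum of the two non-adjacent interior angles.
So 136 = 69 + angle Q, which gives angle Q = 136 - 69 = 67 degrees.

67 degrees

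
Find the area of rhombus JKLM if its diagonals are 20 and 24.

The diagonals of a rhombus divide it into four right triangles.
Each triangle has legs 20/ 2 = 10 and 24/2 = 12, so each has area (1/2)*10*12 = 60.
Four such triangles give total area = (d1 * d2) / 2 = 240.

240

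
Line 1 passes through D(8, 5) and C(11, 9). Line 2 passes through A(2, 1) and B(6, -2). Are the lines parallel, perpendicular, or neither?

Slope of line 1: m1 = (9 - 5)/(11 - 8) = 4/3 = 4/3
Slope of line 2: m2 = (-2 - 1)/(6 - 2) = -3/4 = -3/4
Two lines are perpendicular when the product of their slopes is -1 (negative reciprocals).
m1 * m2 = (4/3) * (-3/4) = -1, confirming perpendicularity.

Perpendicular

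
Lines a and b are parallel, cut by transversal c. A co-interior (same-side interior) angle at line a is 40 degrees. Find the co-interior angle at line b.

Co-interior angles (same-side interior) formed by parallel lines and a transversal are supplementary (sum to 180 degrees).
The given angle is 40 degrees.
The co-interior angle = 180 - 40 = 140 degrees.

140 degrees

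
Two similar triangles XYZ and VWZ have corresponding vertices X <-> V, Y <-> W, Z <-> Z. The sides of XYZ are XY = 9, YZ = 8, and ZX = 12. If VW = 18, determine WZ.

k = 18/9 = 2. WZ = 2 * 8 = 16.

16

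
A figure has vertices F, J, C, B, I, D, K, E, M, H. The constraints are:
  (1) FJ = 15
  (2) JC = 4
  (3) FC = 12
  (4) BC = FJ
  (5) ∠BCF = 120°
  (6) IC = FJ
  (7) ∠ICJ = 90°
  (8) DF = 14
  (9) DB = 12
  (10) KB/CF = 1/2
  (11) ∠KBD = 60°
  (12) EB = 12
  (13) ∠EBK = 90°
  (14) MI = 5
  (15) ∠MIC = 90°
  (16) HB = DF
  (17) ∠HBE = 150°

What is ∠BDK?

From the given relations: KB = 1/2·CF = 1/2·12 = 6.
Step 1: By the law of cosines on triangle DBK: DK² = 12² + 6² − 2·12·6·cos(60°) = 108, so DK = 6·√3.
Step 2: By the inverse law of cosines on triangle BDK: cos(∠BDK) = (12² + (6·√3)² − 6²) / (2·12·6·√3) = 216/249.42 = 0.866, so ∠BDK = 30°.

Therefore, the measure of angle ∠BDK = 30°.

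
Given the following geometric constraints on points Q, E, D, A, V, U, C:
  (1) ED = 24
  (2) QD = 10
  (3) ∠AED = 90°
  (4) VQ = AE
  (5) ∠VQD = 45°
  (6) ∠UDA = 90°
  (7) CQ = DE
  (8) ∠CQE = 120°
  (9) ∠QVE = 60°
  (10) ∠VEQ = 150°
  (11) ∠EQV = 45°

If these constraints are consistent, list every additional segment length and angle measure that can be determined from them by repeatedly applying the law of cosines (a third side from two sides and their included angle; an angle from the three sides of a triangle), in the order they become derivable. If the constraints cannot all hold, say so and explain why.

These constraints are not satisfiable: (9), (10) and (11) are the three interior angles of triangle QVE, which must sum to 180°, but 60° + 150° + 45° = 255°. No planar figure meets all of them, so nothing further can be derived.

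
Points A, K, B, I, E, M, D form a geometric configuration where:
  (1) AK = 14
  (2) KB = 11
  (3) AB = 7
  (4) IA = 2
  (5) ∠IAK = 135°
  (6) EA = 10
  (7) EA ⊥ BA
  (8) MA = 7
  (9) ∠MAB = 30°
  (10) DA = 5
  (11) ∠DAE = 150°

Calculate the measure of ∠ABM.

Step 1: By the law of cosines on triangle BAM: BM² = 7² + 7² − 2·7·7·cos(30°) = 13.13, so BM ≈ 3.62.
Step 2: By the inverse law of cosines on triangle ABM: cos(∠ABM) = (7² + 3.62² − 7²) / (2·7·3.62) = 13.13/50.73 = 0.2588, so ∠ABM = 75°.

Therefore, the measure of angle ∠ABM = 75°.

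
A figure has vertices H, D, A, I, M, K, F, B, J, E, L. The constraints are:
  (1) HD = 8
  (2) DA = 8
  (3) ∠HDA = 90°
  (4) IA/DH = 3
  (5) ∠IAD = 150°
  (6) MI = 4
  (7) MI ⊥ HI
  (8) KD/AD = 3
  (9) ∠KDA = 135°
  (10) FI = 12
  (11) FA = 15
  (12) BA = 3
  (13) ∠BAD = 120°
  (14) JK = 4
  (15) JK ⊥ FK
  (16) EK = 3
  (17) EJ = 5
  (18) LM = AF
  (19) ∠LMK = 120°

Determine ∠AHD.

Step 1: By the law of cosines on triangle HDA: HA² = 8² + 8² − 2·8·8·cos(90°) = 128, so HA = 8·√2.
Step 2: By the inverse law of cosines on triangle AHD: cos(∠AHD) = ((8·√2)² + 8² − 8²) / (2·8·√2·8) = 128/181.02 = 0.7071, so ∠AHD = 45°.

Therefore, the measure of angle ∠AHD = 45°.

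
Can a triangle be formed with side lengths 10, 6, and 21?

Check the triangle inequality: 10 + 6 = 16 ≤ 21.
Since the sum of two sides does not exceed the third, no triangle can be formed.

No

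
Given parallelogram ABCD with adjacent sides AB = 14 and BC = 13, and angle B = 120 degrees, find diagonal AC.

Using the law of cosines:
d^2 = 14^2 + 13^2 - 2(14)(13)cos(120 degrees)
d^2 = 196 + 169 - 364*-1/2
d^2 = 547
d = sqrt(547)

sqrt(547)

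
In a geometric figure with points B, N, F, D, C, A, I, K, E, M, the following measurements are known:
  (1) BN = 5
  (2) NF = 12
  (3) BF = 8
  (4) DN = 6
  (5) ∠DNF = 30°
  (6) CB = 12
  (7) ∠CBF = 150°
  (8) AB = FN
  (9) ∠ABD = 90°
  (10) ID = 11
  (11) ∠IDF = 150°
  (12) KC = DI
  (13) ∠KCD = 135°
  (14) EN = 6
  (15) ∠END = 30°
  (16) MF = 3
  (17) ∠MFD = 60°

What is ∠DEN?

Step 1: By the law of cosines on triangle END: ED² = 6² + 6² − 2·6·6·cos(30°) = 9.65, so ED ≈ 3.11.
Step 2: By the inverse law of cosines on triangle DEN: cos(∠DEN) = (3.11² + 6² − 6²) / (2·3.11·6) = 9.65/37.27 = 0.2588, so ∠DEN = 75°.

Therefore, the measure of angle ∠DEN = 75°.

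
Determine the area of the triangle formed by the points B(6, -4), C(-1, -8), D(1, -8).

The Shoelace formula computes the area from vertex coordinates by summing cross products.
For vertices (6,-4), (-1,-8), (1,-8):
Signed sum = 6*-8 - -1*-4 + -1*-8 - 1*-8 + 1*-4 - 6*-8
= -52 + 16 + 44 = 8
Area = (1/2)|8| = 4.

4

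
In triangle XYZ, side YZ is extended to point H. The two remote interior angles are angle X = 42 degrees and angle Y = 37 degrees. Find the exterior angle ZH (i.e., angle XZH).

By the exterior angle theorem, an exterior angle of a triangle equals the sum of the two remote interior angles.
Exterior angle = angle X + angle Y
Exterior angle = 42 + 37 = 79 degrees

79 degrees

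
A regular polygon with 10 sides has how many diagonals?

The number of diagonals in an n-gon is n(n - 3)/2.
For n = 10: 10(10 - 3)/2 = 10 × 7 / 2 = 35.

35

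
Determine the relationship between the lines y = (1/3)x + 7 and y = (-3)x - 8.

Slope of line 1: m1 = 1/3
Slope of line 2: m2 = -3
m1 * m2 = -1, so perpendicular.

Perpendicular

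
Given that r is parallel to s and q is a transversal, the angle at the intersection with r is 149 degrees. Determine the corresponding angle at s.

When a transversal crosses parallel lines, angles in the same position at each intersection are called corresponding angles.
These are always equal, so the answer is 149 degrees.

149 degrees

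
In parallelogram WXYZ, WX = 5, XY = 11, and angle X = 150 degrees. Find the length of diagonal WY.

Using the law of cosines:
d^2 = 5^2 + 11^2 - 2(5)(11)cos(150 degrees)
d^2 = 25 + 121 - 110*-sqrt(3)/2
d^2 = 55*sqrt(3) + 146
d = sqrt(55*sqrt(3) + 146)

sqrt(55*sqrt(3) + 146)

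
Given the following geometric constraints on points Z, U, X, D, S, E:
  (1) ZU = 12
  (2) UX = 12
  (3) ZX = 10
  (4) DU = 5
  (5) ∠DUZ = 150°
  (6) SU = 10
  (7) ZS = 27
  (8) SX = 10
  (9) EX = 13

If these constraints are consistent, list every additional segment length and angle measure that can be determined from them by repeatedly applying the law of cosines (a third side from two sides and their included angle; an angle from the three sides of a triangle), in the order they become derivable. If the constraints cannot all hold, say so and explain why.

These constraints are not satisfiable: by the triangle inequality in triangle UZS, (1) ZU = 12 and (6) SU = 10 force ZS ≤ 12 + 10 = 22, but (7) says ZS = 27. No planar figure meets all of them, so nothing further can be derived.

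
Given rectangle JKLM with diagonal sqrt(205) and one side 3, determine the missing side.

The diagonal of a rectangle forms a right triangle with the two sides.
Rearranging the Pythagorean theorem: missing side = sqrt(d^2 - known^2).
= sqrt(205 - 9) = sqrt(196) = 14.

14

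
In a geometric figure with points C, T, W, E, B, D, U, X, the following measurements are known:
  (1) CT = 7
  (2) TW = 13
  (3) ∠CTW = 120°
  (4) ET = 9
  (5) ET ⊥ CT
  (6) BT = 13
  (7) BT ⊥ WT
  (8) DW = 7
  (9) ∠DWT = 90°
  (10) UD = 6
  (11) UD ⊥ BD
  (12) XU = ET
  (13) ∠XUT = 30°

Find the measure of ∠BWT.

Step 1: By the law of cosines on triangle WTB: WB² = 13² + 13² − 2·13·13·cos(90°) = 338, so WB = 13·√2.
Step 2: By the inverse law of cosines on triangle BWT: cos(∠BWT) = ((13·√2)² + 13² − 13²) / (2·13·√2·13) = 338/478 = 0.7071, so ∠BWT = 45°.

Therefore, the measure of angle ∠BWT = 45°.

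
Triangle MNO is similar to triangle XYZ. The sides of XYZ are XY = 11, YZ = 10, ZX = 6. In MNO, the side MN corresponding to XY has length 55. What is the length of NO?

Similar triangles have proportional sides. Setting up the proportion:
MN / XY = NO / YZ
55 / 11 = NO / 10
NO = 10 * 55 / 11 = 50.

50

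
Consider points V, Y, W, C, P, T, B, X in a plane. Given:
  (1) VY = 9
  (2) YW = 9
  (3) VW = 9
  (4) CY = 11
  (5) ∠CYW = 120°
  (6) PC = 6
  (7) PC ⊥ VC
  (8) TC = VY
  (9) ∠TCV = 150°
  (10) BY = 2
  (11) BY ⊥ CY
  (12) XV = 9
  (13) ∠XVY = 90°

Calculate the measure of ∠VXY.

Step 1: By the law of cosines on triangle XVY: XY² = 9² + 9² − 2·9·9·cos(90°) = 162, so XY = 9·√2.
Step 2: By the inverse law of cosines on triangle VXY: cos(∠VXY) = (9² + (9·√2)² − 9²) / (2·9·9·√2) = 162/229.1 = 0.7071, so ∠VXY = 45°.

Therefore, the measure of angle ∠VXY = 45°.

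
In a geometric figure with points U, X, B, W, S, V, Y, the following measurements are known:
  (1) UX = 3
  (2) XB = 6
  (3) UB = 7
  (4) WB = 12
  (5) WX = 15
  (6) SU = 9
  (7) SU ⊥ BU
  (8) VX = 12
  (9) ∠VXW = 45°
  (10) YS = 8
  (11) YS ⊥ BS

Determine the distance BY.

Step 1: By the law of cosines on triangle BUS: BS² = 7² + 9² − 2·7·9·cos(90°) = 130, so BS = √130.
Step 2: By the law of cosines on triangle BSY: BY² = √130² + 8² − 2·√130·8·cos(90°) = 194, so BY = √194.

Therefore, the length of BY = √194.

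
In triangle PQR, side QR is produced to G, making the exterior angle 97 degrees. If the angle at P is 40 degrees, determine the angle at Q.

The exterior angle theorem states that an exterior angle equals the sum of the two non-adjacent interior angles.
So 97 = 40 + angle Q, which gives angle Q = 97 - 40 = 57 degrees.

57 degrees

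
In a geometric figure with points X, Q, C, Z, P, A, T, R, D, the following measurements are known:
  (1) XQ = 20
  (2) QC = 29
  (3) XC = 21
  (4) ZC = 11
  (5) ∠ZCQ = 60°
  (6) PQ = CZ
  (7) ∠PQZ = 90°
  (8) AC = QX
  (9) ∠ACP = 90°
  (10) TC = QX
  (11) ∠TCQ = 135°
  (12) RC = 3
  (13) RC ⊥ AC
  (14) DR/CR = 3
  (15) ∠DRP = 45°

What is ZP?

From the given relations: PQ = CZ = 11.
Step 1: By the law of cosines on triangle ZCQ: ZQ² = 11² + 29² − 2·11·29·cos(60°) = 643, so ZQ ≈ 25.36.
Step 2: By the law of cosines on triangle ZQP: ZP² = 25.36² + 11² − 2·25.36·11·cos(90°) = 764, so ZP = 2·√191.

Therefore, the length of ZP = 2·√191.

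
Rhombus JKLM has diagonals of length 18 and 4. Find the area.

Area of a rhombus = (d1 * d2) / 2
Area = (18 * 4) / 2
Area = 72 / 2
Area = 36

36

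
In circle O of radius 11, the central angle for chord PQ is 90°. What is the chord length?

Drop a perpendicular from the center to the chord, bisecting both the chord and the central angle.
Each half-chord = r sin(θ/2) = 11 sin(45°).
The full chord = 2 × 11 × sin(45°) = 11*sqrt(2).

11*sqrt(2)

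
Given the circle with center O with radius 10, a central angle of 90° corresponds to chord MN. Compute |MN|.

Chord length = 2r sin(θ/2)
= 2 × 10 × sin(90°/2)
= 2 × 10 × sin(45°)
= 10*sqrt(2)

10*sqrt(2)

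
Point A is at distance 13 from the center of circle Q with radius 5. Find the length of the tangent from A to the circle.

tangent = √(d² - r²) = √(13² - 5²) = √(169 - 25) = √144 = 12

12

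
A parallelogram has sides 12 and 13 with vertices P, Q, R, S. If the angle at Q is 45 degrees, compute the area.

Area = a * b * sin(theta)
Area = 12 * 13 * sin(45 degrees)
Area = 156 * sqrt(2)/2
Area = 78*sqrt(2)

78*sqrt(2)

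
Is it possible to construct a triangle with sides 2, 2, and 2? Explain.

For three segments to close into a triangle, no single side can be as long as the other two combined.
The longest side is 2, and 2 + 2 = 4 > 2.
A triangle can be formed.

Yes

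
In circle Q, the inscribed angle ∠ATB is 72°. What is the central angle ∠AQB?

By the inscribed angle theorem, the central angle is twice the inscribed angle.
Central angle = 2 × 72° = 144°

144°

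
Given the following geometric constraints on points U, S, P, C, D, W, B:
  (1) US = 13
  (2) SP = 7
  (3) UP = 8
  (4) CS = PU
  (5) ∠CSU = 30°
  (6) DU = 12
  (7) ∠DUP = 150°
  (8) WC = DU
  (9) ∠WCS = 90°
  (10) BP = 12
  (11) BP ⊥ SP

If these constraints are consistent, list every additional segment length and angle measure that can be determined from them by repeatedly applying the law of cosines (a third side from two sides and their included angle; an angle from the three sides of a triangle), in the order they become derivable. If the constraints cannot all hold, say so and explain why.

The constraints are consistent. Derivable facts, in order:
After 1 step:
- PD ≈ 19.35
- SB = √193
- SW = 4·√13
- UC ≈ 7.27
- ∠PSU = 32.2°
- ∠PUS = 27.8°
- ∠SPU = 120°
After 2 steps:
- ∠BSP = 59.74°
- ∠CSW = 56.31°
- ∠CUS = 33.38°
- ∠CWS = 33.69°
- ∠DPU = 18.07°
- ∠PBS = 30.26°
- ∠PDU = 11.93°
- ∠SCU = 116.62°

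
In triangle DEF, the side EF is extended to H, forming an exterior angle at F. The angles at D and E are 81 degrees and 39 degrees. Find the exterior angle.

The interior angle at F is 180 - 81 - 39 = 60 degrees.
The exterior angle and interior angle at F are supplementary:
Exterior angle = 180 - 60 = 120 degrees.

120 degrees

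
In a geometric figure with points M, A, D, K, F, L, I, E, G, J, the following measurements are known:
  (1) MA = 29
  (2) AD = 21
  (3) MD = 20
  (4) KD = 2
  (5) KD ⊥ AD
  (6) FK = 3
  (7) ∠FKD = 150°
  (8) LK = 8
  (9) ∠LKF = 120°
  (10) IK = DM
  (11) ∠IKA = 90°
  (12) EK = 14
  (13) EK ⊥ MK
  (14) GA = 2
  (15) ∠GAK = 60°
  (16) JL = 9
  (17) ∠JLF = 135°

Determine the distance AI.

From the given relations: IK = DM = 20.
Step 1: By the law of cosines on triangle ADK: AK² = 21² + 2² − 2·21·2·cos(90°) = 445, so AK ≈ 21.1.
Step 2: By the law of cosines on triangle AKI: AI² = 21.1² + 20² − 2·21.1·20·cos(90°) = 845, so AI = 13·√5.

Therefore, the length of AI = 13·√5.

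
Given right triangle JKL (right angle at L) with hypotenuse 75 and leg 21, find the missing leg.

KL = sqrt(75^2 - 21^2) = sqrt(5184) = 72

72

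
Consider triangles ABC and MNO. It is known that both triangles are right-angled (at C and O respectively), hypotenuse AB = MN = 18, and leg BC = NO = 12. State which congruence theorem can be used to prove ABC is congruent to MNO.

Consider the given information: both triangles are right-angled (at C and O respectively), hypotenuse AB = MN = 18, and leg BC = NO = 12
This is not SSS or ASA: SSS requires all three pairs of sides, but we don't have that. ASA requires two angles and the side between them.
The correct criterion is HL. The hypotenuse and one leg of two right triangles are equal (Hypotenuse-Leg).

HL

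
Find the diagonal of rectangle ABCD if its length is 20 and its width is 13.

d = sqrt(20^2 + 13^2) = sqrt(569)

sqrt(569)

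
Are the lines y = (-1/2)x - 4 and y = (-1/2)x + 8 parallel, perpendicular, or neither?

Slope of line 1: m1 = -1/2
Slope of line 2: m2 = -1/2
Since m1 = m2 = -1/2, the lines are parallel.

Parallel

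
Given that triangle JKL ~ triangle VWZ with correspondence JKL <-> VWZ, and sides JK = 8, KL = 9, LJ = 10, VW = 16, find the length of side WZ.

Similar triangles have proportional sides. Setting up the proportion:
VW / JK = WZ / KL
16 / 8 = WZ / 9
WZ = 9 * 16 / 8 = 18.

18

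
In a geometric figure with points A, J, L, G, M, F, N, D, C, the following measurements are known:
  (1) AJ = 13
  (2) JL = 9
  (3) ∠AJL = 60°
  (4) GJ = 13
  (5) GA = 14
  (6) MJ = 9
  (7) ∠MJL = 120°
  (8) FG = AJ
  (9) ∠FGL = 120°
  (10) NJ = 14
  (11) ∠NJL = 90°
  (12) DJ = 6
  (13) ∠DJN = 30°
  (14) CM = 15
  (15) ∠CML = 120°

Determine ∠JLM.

Step 1: By the law of cosines on triangle LJM: LM² = 9² + 9² − 2·9·9·cos(120°) = 243, so LM = 9·√3.
Step 2: By the inverse law of cosines on triangle JLM: cos(∠JLM) = (9² + (9·√3)² − 9²) / (2·9·9·√3) = 243/280.59 = 0.866, so ∠JLM = 30°.

Therefore, the measure of angle ∠JLM = 30°.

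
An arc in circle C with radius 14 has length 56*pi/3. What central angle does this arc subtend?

θ = 360 × 56*pi/3 / (2π × 14) = 240° (rearranging arc length formula).

240°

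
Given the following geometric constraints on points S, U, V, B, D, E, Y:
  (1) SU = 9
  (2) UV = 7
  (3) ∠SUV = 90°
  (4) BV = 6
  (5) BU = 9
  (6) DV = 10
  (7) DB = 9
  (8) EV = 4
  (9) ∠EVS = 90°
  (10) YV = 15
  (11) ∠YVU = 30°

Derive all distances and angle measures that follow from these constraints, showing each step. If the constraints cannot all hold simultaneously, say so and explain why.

The constraints are consistent.

Step 1: From SU = 9, UV = 7, and ∠SUV = 90°, by the law of cosines:
  SV² = SU² + UV² - 2·SU·UV·cos(90°) = 81 + 49 - 0 = 130
  SV = √130

Step 2: From UV = 7, VY = 15, and ∠UVY = 30°, by the law of cosines:
  UY² = UV² + VY² - 2·UV·VY·cos(30°) = 49 + 225 - 181.9 = 92.13
  UY ≈ 9.6

Step 3: From UB = 9, UV = 7, BV = 6, by the inverse law of cosines:
  cos(∠BUV) = (UB² + UV² - BV²) / (2·UB·UV)
  ∠BUV = 41.75°

Step 4: From VB = 6, VD = 10, BD = 9, by the inverse law of cosines:
  cos(∠BVD) = (VB² + VD² - BD²) / (2·VB·VD)
  ∠BVD = 62.72°

Step 5: From VB = 6, VU = 7, BU = 9, by the inverse law of cosines:
  cos(∠BVU) = (VB² + VU² - BU²) / (2·VB·VU)
  ∠BVU = 87.27°

Step 6: From BD = 9, BV = 6, DV = 10, by the inverse law of cosines:
  cos(∠DBV) = (BD² + BV² - DV²) / (2·BD·BV)
  ∠DBV = 80.94°

Step 7: From BU = 9, BV = 6, UV = 7, by the inverse law of cosines:
  cos(∠UBV) = (BU² + BV² - UV²) / (2·BU·BV)
  ∠UBV = 50.98°

Step 8: From DB = 9, DV = 10, BV = 6, by the inverse law of cosines:
  cos(∠BDV) = (DB² + DV² - BV²) / (2·DB·DV)
  ∠BDV = 36.34°

Step 9: From SV = √130, VE = 4, and ∠SVE = 90°, by the law of cosines:
  SE² = SV² + VE² - 2·SV·VE·cos(90°) = 130 + 16 - 0 = 146
  SE = √146

Step 10: From SU = 9, SV = √130, UV = 7, by the inverse law of cosines:
  cos(∠USV) = (SU² + SV² - UV²) / (2·SU·SV)
  ∠USV = 37.87°

Step 11: From UV = 7, UY = 9.6, VY = 15, by the inverse law of cosines:
  cos(∠VUY) = (UV² + UY² - VY²) / (2·UV·UY)
  ∠VUY = 128.61°

Step 12: From VS = √130, VU = 7, SU = 9, by the inverse law of cosines:
  cos(∠SVU) = (VS² + VU² - SU²) / (2·VS·VU)
  ∠SVU = 52.13°

Step 13: From YU = 9.6, YV = 15, UV = 7, by the inverse law of cosines:
  cos(∠UYV) = (YU² + YV² - UV²) / (2·YU·YV)
  ∠UYV = 21.39°

Step 14: From SE = √146, SV = √130, EV = 4, by the inverse law of cosines:
  cos(∠ESV) = (SE² + SV² - EV²) / (2·SE·SV)
  ∠ESV = 19.33°

Step 15: From ES = √146, EV = 4, SV = √130, by the inverse law of cosines:
  cos(∠SEV) = (ES² + EV² - SV²) / (2·ES·EV)
  ∠SEV = 70.67°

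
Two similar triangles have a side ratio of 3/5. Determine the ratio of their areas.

Area ratio = (side ratio)^2 = (3/5)^2 = 9:25.

9:25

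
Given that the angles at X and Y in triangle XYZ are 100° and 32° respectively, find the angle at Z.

By the triangle angle sum property, the three interior angles of any triangle add up to 180°.
We know angle X = 100° and angle Y = 32°, so their sum is 132°.
Therefore angle Z = 180° - 132° = 48°.

48 degrees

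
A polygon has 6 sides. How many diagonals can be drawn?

Each of the 6 vertices connects to 3 non-adjacent vertices via diagonals.
Total connections = 6 × 3 = 18, but each diagonal is counted twice.
Number of diagonals = 18 / 2 = 9.

9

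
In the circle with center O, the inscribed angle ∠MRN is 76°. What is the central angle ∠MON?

The inscribed angle theorem states that a central angle is always twice any inscribed angle that subtends the same arc.
Since the inscribed angle is 76°, the central angle = 2 × 76° = 152°.

152°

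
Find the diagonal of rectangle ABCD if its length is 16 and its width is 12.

Using the Pythagorean theorem:
d² = 16² + 12² = 256 + 144 = 400
d = sqrt(400) = 20

20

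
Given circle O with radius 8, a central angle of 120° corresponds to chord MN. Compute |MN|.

Drop a perpendicular from the center to the chord, bisecting both the chord and the central angle.
Each half-chord = r sin(θ/2) = 8 sin(60°).
The full chord = 2 × 8 × sin(60°) = 8*sqrt(3).

8*sqrt(3)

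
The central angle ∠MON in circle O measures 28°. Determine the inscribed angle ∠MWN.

By the inscribed angle theorem, the inscribed angle is half the central angle.
Inscribed angle = 28° / 2 = 14°

14°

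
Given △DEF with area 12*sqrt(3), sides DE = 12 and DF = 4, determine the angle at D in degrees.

sin(C) = 2 * 12*sqrt(3) / (12 * 4) = sqrt(3)/2, so C = arcsin(sqrt(3)/2) = 60°.
Since sin(180° - C) = sin(C), the obtuse angle 120° gives the same area, so C = 60° or C = 120°.

60° or 120°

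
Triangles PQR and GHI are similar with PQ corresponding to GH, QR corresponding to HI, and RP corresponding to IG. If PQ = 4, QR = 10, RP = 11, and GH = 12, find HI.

k = 12/4 = 3. HI = 3 * 10 = 30.

30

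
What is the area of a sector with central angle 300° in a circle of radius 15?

Sector area = π(15²)(5/6) = 375*pi/2

375*pi/2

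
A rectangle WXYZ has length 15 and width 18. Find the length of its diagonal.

d = sqrt(15^2 + 18^2) = sqrt(549) = 3*sqrt(61)

3*sqrt(61)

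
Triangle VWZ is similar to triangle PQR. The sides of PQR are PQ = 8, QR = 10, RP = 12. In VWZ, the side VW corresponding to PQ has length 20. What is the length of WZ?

Since the triangles are similar, the ratio of corresponding sides is constant.
Scale factor k = VW / PQ = 20 / 8 = 5/2
WZ = k * QR = 5/2 * 10 = 25

25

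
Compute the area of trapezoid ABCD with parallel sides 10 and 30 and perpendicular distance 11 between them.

A trapezoid's area equals the midsegment times the height.
The midsegment is (10 + 30) / 2 = 20.
Area = 20 * 11 = 220.

220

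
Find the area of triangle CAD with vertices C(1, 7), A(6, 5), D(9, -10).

Shoelace: Area = (1/2)|1(5--10) + 6(-10-7) + 9(7-5)| = (1/2)(69) = 69/2

69/2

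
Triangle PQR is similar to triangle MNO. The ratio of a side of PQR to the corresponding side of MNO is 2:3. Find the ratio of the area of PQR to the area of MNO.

Area scales with the square of linear dimensions. If every length is multiplied by 2/3, then the area is multiplied by (2/3)^2 = 4/9.
The area ratio is 4:9.

4:9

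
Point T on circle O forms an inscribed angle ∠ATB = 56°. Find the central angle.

Central angle = 2 × 56° = 112° (inscribed angle theorem).

112°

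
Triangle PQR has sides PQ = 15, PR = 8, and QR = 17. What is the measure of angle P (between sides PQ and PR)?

cos(P) = (15² + 8² - (17)²) / (2 × 15 × 8) = 0, so P = arccos(0) = 90°.

90°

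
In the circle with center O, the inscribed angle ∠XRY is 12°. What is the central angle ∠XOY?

By the inscribed angle theorem, the central angle is twice the inscribed angle.
Central angle = 2 × 12° = 24°

24°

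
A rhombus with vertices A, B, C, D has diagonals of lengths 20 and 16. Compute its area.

Area = (20 * 16) / 2 = 320 / 2 = 160

160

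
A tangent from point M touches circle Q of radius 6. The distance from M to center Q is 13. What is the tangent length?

The tangent, radius, and line from the external point to the center form a right triangle.
The right angle is where the tangent meets the radius.
By the Pythagorean theorem: tangent² + 6² = 13²
tangent² = 169 - 36 = 133
tangent = sqrt(133)

sqrt(133)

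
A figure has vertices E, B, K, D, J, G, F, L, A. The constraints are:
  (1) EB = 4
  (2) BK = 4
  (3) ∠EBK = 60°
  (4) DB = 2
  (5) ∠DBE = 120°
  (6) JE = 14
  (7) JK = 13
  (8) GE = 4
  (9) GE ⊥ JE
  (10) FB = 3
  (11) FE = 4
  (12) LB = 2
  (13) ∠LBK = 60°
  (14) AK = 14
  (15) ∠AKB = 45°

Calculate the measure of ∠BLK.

Step 1: By the law of cosines on triangle LBK: LK² = 2² + 4² − 2·2·4·cos(60°) = 12, so LK = 2·√3.
Step 2: By the inverse law of cosines on triangle BLK: cos(∠BLK) = (2² + (2·√3)² − 4²) / (2·2·2·√3) = 0/13.86 = 0, so ∠BLK = 90°.

Therefore, the measure of angle ∠BLK = 90°.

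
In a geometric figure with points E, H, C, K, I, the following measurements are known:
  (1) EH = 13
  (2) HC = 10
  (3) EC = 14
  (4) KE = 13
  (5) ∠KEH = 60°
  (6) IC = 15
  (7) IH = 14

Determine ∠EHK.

Step 1: By the law of cosines on triangle HEK: HK² = 13² + 13² − 2·13·13·cos(60°) = 169, so HK = 13.
Step 2: By the inverse law of cosines on triangle EHK: cos(∠EHK) = (13² + 13² − 13²) / (2·13·13) = 169/338 = 0.5, so ∠EHK = 60°.

Therefore, the measure of angle ∠EHK = 60°.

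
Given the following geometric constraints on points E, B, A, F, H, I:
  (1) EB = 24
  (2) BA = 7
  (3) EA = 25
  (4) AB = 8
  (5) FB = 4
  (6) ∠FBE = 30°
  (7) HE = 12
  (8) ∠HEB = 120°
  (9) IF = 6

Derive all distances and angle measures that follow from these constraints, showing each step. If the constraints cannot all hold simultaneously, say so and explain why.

These constraints are not satisfiable: (2) BA = 7 and (4) AB = 8 assign two different lengths to the same segment. No planar figure meets all of them, so nothing further can be derived.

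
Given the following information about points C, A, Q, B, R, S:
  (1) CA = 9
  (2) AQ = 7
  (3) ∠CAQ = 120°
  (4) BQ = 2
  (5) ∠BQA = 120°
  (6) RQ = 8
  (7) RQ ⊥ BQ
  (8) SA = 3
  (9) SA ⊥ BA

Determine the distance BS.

Step 1: By the law of cosines on triangle BQA: BA² = 2² + 7² − 2·2·7·cos(120°) = 67, so BA = √67.
Step 2: By the law of cosines on triangle BAS: BS² = √67² + 3² − 2·√67·3·cos(90°) = 76, so BS = 2·√19.

Therefore, the length of BS = 2·√19.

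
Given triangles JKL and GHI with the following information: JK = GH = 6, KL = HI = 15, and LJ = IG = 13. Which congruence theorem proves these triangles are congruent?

The given information provides:
JK = GH = 6, KL = HI = 15, and LJ = IG = 13
This matches the SSS congruence theorem.
All three pairs of corresponding sides are equal (Side-Side-Side).

SSS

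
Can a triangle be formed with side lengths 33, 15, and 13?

No.
The triangle inequality is violated: 15 + 13 = 28 ≤ 33.
These lengths cannot form a triangle.

No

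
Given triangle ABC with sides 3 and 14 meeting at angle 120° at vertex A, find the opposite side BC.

By the law of cosines: BC^2 = AB^2 + AC^2 - 2*AB*AC*cos(A)
BC^2 = 3^2 + 14^2 - 2*3*14*cos(120°)
BC^2 = 9 + 196 - 84*(-1/2)
BC^2 = 247
BC = sqrt(247)

sqrt(247)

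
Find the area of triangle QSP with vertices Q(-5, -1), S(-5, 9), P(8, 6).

The Shoelace formula computes the area from vertex coordinates by summing cross products.
For vertices (-5,-1), (-5,9), (8,6):
Signed sum = -5*9 - -5*-1 + -5*6 - 8*9 + 8*-1 - -5*6
= -50 + -102 + 22 = -130
Area = (1/2)|-130| = 65.

65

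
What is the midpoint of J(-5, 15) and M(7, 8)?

The midpoint is the point halfway along the segment.
Move half the horizontal distance: -5 + (7 - -5)/2 = -5 + 12/2 = 1
Move half the vertical distance: 15 + (8 - 15)/2 = 15 + -7/2 = 23/2
Midpoint = (1, 23/2)

(1, 23/2)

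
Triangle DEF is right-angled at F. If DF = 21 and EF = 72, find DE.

In a right triangle, the square of the hypotenuse equals the sum of the squares of the two legs.
The legs are 21 and 72, so the hypotenuse = sqrt(441 + 5184) = sqrt(5625) = 75.

75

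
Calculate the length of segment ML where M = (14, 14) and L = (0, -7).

d = sqrt((0 - 14)^2 + (-7 - 14)^2)
d = sqrt(-14^2 + -21^2)
d = sqrt(196 + 441)
d = sqrt(637) = 7*sqrt(13)

7*sqrt(13)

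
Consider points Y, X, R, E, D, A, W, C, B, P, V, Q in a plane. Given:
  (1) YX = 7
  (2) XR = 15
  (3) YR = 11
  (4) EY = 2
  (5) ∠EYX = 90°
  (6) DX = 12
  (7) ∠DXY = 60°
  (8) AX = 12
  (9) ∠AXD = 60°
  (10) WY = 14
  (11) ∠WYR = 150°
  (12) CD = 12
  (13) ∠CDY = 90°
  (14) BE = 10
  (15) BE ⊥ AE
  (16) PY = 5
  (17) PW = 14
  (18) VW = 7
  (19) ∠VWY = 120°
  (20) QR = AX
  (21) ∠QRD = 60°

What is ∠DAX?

Step 1: By the law of cosines on triangle AXD: AD² = 12² + 12² − 2·12·12·cos(60°) = 144, so AD = 12.
Step 2: By the inverse law of cosines on triangle DAX: cos(∠DAX) = (12² + 12² − 12²) / (2·12·12) = 144/288 = 0.5, so ∠DAX = 60°.

Therefore, the measure of angle ∠DAX = 60°.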